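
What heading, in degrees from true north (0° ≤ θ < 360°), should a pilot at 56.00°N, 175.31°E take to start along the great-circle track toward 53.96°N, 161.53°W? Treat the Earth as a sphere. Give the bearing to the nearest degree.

Δλ = -161.53 − 175.31 = -336.84°; wrapped into (−180°, 180°]: 23.16°.
θ = atan2( sin Δλ · cos φ₂ , cos φ₁ · sin φ₂ − sin φ₁ · cos φ₂ · cos Δλ )
  = atan2(0.23140, 0.00371) = 89.081° → normalised to [0°, 360°): 89.081°.

89°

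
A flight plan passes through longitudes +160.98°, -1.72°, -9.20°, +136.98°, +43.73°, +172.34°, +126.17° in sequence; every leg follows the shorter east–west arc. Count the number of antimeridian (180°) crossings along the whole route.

Leg 1: +160.98° → -1.72°, shortest Δλ = -162.7° (west) — does not cross 180°.
Leg 2: -1.72° → -9.20°, shortest Δλ = -7.48° (west) — does not cross 180°.
Leg 3: -9.20° → +136.98°, shortest Δλ = 146.18° (east) — does not cross 180°.
Leg 4: +136.98° → +43.73°, shortest Δλ = -93.25° (west) — does not cross 180°.
Leg 5: +43.73° → +172.34°, shortest Δλ = 128.61° (east) — does not cross 180°.
Leg 6: +172.34° → +126.17°, shortest Δλ = -46.17° (west) — does not cross 180°.
Total crossings: 0.

0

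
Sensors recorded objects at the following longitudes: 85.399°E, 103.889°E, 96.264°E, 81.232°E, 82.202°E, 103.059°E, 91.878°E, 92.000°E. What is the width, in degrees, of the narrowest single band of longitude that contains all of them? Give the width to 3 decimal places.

Sort the longitudes: +81.232°, +82.202°, +85.399°, +91.878°, +92.000°, +96.264°, +103.059°, +103.889°.
Eastward gaps between consecutive values (wrapping around): 0.970°, 3.197°, 6.479°, 0.122°, 4.264°, 6.795°, 0.830°, 337.343°.
Largest gap = 337.343° ⇒ minimal covering band is its complement: 360° − 337.343° = 22.657°.
Band runs from +81.232° eastward to +103.889°.

22.657°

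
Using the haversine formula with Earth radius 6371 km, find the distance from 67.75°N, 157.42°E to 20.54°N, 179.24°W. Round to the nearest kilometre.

5497 km

Δλ = -179.24 − 157.42 = -336.66°; wrapped into (−180°, 180°]: 23.34°.
Δφ = 20.54 − 67.75 = -47.21°.
a = sin²(Δφ/2) + cos φ₁ · cos φ₂ · sin²(Δλ/2) = 0.174851.
c = 2·atan2(√a, √(1−a)) = 0.86282 rad → d = 6371·c ≈ 5497.02 km.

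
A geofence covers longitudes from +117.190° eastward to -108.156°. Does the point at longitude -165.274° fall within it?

Band width going east from +117.190° to -108.156°: ((-108.156 − 117.190) mod 360) = 134.654°.
Offset of -165.274° east of the west edge: ((-165.274 − 117.190) mod 360) = 77.536°.
77.536° ≤ 134.654° ⇒ inside.

Yes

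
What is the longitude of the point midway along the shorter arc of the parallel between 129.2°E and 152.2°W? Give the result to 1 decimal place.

Signed shortest Δλ from +129.2° to -152.2° is +78.6°.
Midpoint longitude = +129.2° + (+78.6°)/2 = +129.2° + 39.3° = +168.5°.
(The naïve average (+129.2 + -152.2)/2 = -11.5° is on the wrong side of the globe.)

168.5°E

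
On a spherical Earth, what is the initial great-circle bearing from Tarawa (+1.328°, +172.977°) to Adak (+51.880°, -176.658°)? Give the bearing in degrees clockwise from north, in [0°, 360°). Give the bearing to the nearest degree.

8°

Δλ = -176.658 − 172.977 = -349.635°; wrapped into (−180°, 180°]: 10.365°.
θ = atan2( sin Δλ · cos φ₂ , cos φ₁ · sin φ₂ − sin φ₁ · cos φ₂ · cos Δλ )
  = atan2(0.11107, 0.77244) = 8.182° → normalised to [0°, 360°): 8.182°.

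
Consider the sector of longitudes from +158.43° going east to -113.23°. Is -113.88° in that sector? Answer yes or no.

Yes

Band width going east from +158.43° to -113.23°: ((-113.23 − 158.43) mod 360) = 88.34°.
Offset of -113.88° east of the west edge: ((-113.88 − 158.43) mod 360) = 87.69°.
87.69° ≤ 88.34° ⇒ inside.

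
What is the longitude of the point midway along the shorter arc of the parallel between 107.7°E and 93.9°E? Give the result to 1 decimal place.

100.8°E

Signed shortest Δλ from +107.7° to +93.9° is -13.8°.
Midpoint longitude = +107.7° + (-13.8°)/2 = +107.7° − 6.9° = +100.8°.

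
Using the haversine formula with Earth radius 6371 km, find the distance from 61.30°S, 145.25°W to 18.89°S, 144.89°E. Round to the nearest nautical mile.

Δλ = 144.89 − -145.25 = 290.14°; wrapped into (−180°, 180°]: -69.86°.
Δφ = -18.89 − -61.30 = 42.41°.
a = sin²(Δφ/2) + cos φ₁ · cos φ₂ · sin²(Δλ/2) = 0.279790.
c = 2·atan2(√a, √(1−a)) = 1.11473 rad → d = 6371·c ≈ 7101.94 km ≈ 3834.74 nmi.

3835 nmi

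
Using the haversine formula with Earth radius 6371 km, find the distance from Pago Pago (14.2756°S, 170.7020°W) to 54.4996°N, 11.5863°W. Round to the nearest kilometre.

Δλ = -11.5863 − -170.7020 = 159.1157°.
Δφ = 54.4996 − -14.2756 = 68.7752°.
a = sin²(Δφ/2) + cos φ₁ · cos φ₂ · sin²(Δλ/2) = 0.863276.
c = 2·atan2(√a, √(1−a)) = 2.38409 rad → d = 6371·c ≈ 15189.02 km.

15189 km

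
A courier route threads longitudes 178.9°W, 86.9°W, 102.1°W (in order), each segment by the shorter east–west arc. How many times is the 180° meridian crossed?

Leg 1: -178.9° → -86.9°, shortest Δλ = 92.0° (east) — does not cross 180°.
Leg 2: -86.9° → -102.1°, shortest Δλ = -15.2° (west) — does not cross 180°.
Total crossings: 0.

0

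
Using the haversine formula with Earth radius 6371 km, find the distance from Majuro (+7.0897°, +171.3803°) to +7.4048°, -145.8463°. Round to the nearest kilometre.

Δλ = -145.8463 − 171.3803 = -317.2266°; wrapped into (−180°, 180°]: 42.7734°.
Δφ = 7.4048 − 7.0897 = 0.3151°.
a = sin²(Δφ/2) + cos φ₁ · cos φ₂ · sin²(Δλ/2) = 0.130868.
c = 2·atan2(√a, √(1−a)) = 0.74030 rad → d = 6371·c ≈ 4716.47 km.

4716 km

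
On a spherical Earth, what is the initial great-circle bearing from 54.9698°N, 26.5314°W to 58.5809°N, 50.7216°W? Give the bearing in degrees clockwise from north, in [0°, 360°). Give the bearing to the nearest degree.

295°

Δλ = -50.7216 − -26.5314 = -24.1902°.
θ = atan2( sin Δλ · cos φ₂ , cos φ₁ · sin φ₂ − sin φ₁ · cos φ₂ · cos Δλ )
  = atan2(-0.21361, 0.10047) = -64.811° → normalised to [0°, 360°): 295.189°.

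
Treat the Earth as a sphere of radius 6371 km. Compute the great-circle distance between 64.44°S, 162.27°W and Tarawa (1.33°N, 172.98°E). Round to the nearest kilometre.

7588 km

Δλ = 172.98 − -162.27 = 335.25°; wrapped into (−180°, 180°]: -24.75°.
Δφ = 1.33 − -64.44 = 65.77°.
a = sin²(Δφ/2) + cos φ₁ · cos φ₂ · sin²(Δλ/2) = 0.314610.
c = 2·atan2(√a, √(1−a)) = 1.19095 rad → d = 6371·c ≈ 7587.53 km.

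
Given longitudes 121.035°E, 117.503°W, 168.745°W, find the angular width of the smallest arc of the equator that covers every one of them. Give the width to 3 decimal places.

121.462°

Sort the longitudes: -168.745°, -117.503°, +121.035°.
Eastward gaps between consecutive values (wrapping around): 51.242°, 238.538°, 70.220°.
Largest gap = 238.538° ⇒ minimal covering band is its complement: 360° − 238.538° = 121.462°.
Band runs from +121.035° eastward to -117.503°, crossing the antimeridian.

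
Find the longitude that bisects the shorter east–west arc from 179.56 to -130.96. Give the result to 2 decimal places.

Signed shortest Δλ from +179.56° to -130.96° is +49.48°.
Midpoint longitude = +179.56° + (+49.48°)/2 = +179.56° + 24.74° = +204.30°.
Normalise into (−180°, 180°]: -155.70°.
(The naïve average (+179.56 + -130.96)/2 = 24.3° is on the wrong side of the globe.)

-155.70°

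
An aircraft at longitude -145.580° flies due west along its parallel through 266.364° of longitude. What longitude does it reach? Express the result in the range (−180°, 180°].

-51.944°

Start at -145.580°; shift −266.364° → -411.944°.
-411.944° lies outside (−180°, 180°]; add 360° → -51.944°.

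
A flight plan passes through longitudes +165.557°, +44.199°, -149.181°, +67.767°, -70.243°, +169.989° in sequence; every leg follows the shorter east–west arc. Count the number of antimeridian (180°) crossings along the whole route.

Leg 1: +165.557° → +44.199°, shortest Δλ = -121.358° (west) — does not cross 180°.
Leg 2: +44.199° → -149.181°, shortest Δλ = 166.62° (east) — crosses 180°.
Leg 3: -149.181° → +67.767°, shortest Δλ = -143.052° (west) — crosses 180°.
Leg 4: +67.767° → -70.243°, shortest Δλ = -138.01° (west) — does not cross 180°.
Leg 5: -70.243° → +169.989°, shortest Δλ = -119.768° (west) — crosses 180°.
Total crossings: 3.

3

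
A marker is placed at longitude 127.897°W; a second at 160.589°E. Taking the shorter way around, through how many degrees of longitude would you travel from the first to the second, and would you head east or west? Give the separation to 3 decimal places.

71.514° west

Raw difference: 160.589 − -127.897 = 288.486°.
Normalise into (−180°, 180°]: 288.486° − 360° = -71.514°.
Negative ⇒ the second point lies to the west; separation 71.514°.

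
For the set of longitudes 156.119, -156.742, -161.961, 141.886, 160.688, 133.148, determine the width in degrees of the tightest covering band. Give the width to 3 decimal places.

Sort the longitudes: -161.961°, -156.742°, +133.148°, +141.886°, +156.119°, +160.688°.
Eastward gaps between consecutive values (wrapping around): 5.219°, 289.890°, 8.738°, 14.233°, 4.569°, 37.351°.
Largest gap = 289.890° ⇒ minimal covering band is its complement: 360° − 289.890° = 70.110°.
Band runs from +133.148° eastward to -156.742°, crossing the antimeridian.

70.110°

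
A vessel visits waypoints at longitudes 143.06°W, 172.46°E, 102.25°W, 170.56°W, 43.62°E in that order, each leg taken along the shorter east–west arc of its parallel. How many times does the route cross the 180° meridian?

3

Leg 1: -143.06° → +172.46°, shortest Δλ = -44.48° (west) — crosses 180°.
Leg 2: +172.46° → -102.25°, shortest Δλ = 85.29° (east) — crosses 180°.
Leg 3: -102.25° → -170.56°, shortest Δλ = -68.31° (west) — does not cross 180°.
Leg 4: -170.56° → +43.62°, shortest Δλ = -145.82° (west) — crosses 180°.
Total crossings: 3.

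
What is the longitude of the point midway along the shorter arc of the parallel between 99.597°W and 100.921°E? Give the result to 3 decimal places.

Signed shortest Δλ from -99.597° to +100.921° is -159.482°.
Midpoint longitude = -99.597° + (-159.482°)/2 = -99.597° − 79.741° = -179.338°.
(The naïve average (-99.597 + +100.921)/2 = 0.662° is on the wrong side of the globe.)

179.338°W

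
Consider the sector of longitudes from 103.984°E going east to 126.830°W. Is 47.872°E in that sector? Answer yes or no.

No

Band width going east from +103.984° to -126.830°: ((-126.830 − 103.984) mod 360) = 129.186°.
Offset of +47.872° east of the west edge: ((47.872 − 103.984) mod 360) = 303.888°.
303.888° > 129.186° ⇒ outside.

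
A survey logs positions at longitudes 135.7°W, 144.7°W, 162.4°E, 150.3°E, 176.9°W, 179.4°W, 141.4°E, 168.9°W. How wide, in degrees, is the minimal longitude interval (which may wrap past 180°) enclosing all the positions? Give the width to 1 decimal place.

82.9°

Sort the longitudes: -179.4°, -176.9°, -168.9°, -144.7°, -135.7°, +141.4°, +150.3°, +162.4°.
Eastward gaps between consecutive values (wrapping around): 2.5°, 8.0°, 24.2°, 9.0°, 277.1°, 8.9°, 12.1°, 18.2°.
Largest gap = 277.1° ⇒ minimal covering band is its complement: 360° − 277.1° = 82.9°.
Band runs from +141.4° eastward to -135.7°, crossing the antimeridian.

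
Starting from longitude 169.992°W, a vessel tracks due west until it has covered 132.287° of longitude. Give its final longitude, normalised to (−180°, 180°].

Start at -169.992°; shift −132.287° → -302.279°.
-302.279° lies outside (−180°, 180°]; add 360° → +57.721°.

57.721°E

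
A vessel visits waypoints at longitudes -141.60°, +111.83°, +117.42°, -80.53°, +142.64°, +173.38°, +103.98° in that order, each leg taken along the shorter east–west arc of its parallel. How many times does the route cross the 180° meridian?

3

Leg 1: -141.60° → +111.83°, shortest Δλ = -106.57° (west) — crosses 180°.
Leg 2: +111.83° → +117.42°, shortest Δλ = 5.59° (east) — does not cross 180°.
Leg 3: +117.42° → -80.53°, shortest Δλ = 162.05° (east) — crosses 180°.
Leg 4: -80.53° → +142.64°, shortest Δλ = -136.83° (west) — crosses 180°.
Leg 5: +142.64° → +173.38°, shortest Δλ = 30.74° (east) — does not cross 180°.
Leg 6: +173.38° → +103.98°, shortest Δλ = -69.4° (west) — does not cross 180°.
Total crossings: 3.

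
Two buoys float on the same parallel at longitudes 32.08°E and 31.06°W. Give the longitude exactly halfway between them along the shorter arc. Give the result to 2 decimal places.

Signed shortest Δλ from +32.08° to -31.06° is -63.14°.
Midpoint longitude = +32.08° + (-63.14°)/2 = +32.08° − 31.57° = +0.51°.

0.51°E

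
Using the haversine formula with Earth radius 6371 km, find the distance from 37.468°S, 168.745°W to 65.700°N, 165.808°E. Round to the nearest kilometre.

11680 km

Δλ = 165.808 − -168.745 = 334.553°; wrapped into (−180°, 180°]: -25.447°.
Δφ = 65.700 − -37.468 = 103.168°.
a = sin²(Δφ/2) + cos φ₁ · cos φ₂ · sin²(Δλ/2) = 0.629747.
c = 2·atan2(√a, √(1−a)) = 1.83329 rad → d = 6371·c ≈ 11679.92 km.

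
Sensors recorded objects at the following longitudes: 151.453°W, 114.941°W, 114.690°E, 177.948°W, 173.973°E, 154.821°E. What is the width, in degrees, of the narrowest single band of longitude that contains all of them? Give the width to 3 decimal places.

130.369°

Sort the longitudes: -177.948°, -151.453°, -114.941°, +114.690°, +154.821°, +173.973°.
Eastward gaps between consecutive values (wrapping around): 26.495°, 36.512°, 229.631°, 40.131°, 19.152°, 8.079°.
Largest gap = 229.631° ⇒ minimal covering band is its complement: 360° − 229.631° = 130.369°.
Band runs from +114.690° eastward to -114.941°, crossing the antimeridian.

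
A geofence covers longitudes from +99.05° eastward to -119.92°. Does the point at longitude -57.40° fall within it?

Band width going east from +99.05° to -119.92°: ((-119.92 − 99.05) mod 360) = 141.03°.
Offset of -57.40° east of the west edge: ((-57.40 − 99.05) mod 360) = 203.55°.
203.55° > 141.03° ⇒ outside.

No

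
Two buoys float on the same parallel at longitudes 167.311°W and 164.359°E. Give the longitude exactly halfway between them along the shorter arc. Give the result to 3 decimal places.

Signed shortest Δλ from -167.311° to +164.359° is -28.330°.
Midpoint longitude = -167.311° + (-28.330°)/2 = -167.311° − 14.165° = -181.476°.
Normalise into (−180°, 180°]: +178.524°.
(The naïve average (-167.311 + +164.359)/2 = -1.476° is on the wrong side of the globe.)

178.524°E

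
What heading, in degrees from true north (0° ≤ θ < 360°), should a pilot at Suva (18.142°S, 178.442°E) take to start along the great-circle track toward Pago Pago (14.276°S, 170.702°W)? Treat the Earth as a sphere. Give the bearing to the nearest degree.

Δλ = -170.702 − 178.442 = -349.144°; wrapped into (−180°, 180°]: 10.856°.
θ = atan2( sin Δλ · cos φ₂ , cos φ₁ · sin φ₂ − sin φ₁ · cos φ₂ · cos Δλ )
  = atan2(0.18253, 0.06202) = 71.232° → normalised to [0°, 360°): 71.232°.

71°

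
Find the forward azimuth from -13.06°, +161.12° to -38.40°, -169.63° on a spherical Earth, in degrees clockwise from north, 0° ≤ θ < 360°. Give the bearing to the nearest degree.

140°

Δλ = -169.63 − 161.12 = -330.75°; wrapped into (−180°, 180°]: 29.25°.
θ = atan2( sin Δλ · cos φ₂ , cos φ₁ · sin φ₂ − sin φ₁ · cos φ₂ · cos Δλ )
  = atan2(0.38293, -0.45057) = 139.639° → normalised to [0°, 360°): 139.639°.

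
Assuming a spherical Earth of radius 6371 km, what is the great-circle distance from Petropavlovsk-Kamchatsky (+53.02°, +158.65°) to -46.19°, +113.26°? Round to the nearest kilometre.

Δλ = 113.26 − 158.65 = -45.39°.
Δφ = -46.19 − 53.02 = -99.21°.
a = sin²(Δφ/2) + cos φ₁ · cos φ₂ · sin²(Δλ/2) = 0.642016.
c = 2·atan2(√a, √(1−a)) = 1.85879 rad → d = 6371·c ≈ 11842.37 km.

11842 km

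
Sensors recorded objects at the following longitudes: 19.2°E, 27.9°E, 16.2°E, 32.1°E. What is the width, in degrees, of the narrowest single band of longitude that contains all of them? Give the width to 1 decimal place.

15.9°

Sort the longitudes: +16.2°, +19.2°, +27.9°, +32.1°.
Eastward gaps between consecutive values (wrapping around): 3.0°, 8.7°, 4.2°, 344.1°.
Largest gap = 344.1° ⇒ minimal covering band is its complement: 360° − 344.1° = 15.9°.
Band runs from +16.2° eastward to +32.1°.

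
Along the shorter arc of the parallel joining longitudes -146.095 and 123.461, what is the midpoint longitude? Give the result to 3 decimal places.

Signed shortest Δλ from -146.095° to +123.461° is -90.444°.
Midpoint longitude = -146.095° + (-90.444°)/2 = -146.095° − 45.222° = -191.317°.
Normalise into (−180°, 180°]: +168.683°.
(The naïve average (-146.095 + +123.461)/2 = -11.317° is on the wrong side of the globe.)

+168.683°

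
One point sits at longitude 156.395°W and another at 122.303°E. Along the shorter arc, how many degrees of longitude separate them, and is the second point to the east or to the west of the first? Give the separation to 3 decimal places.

Raw difference: 122.303 − -156.395 = 278.698°.
Normalise into (−180°, 180°]: 278.698° − 360° = -81.302°.
Negative ⇒ the second point lies to the west; separation 81.302°.

81.302° west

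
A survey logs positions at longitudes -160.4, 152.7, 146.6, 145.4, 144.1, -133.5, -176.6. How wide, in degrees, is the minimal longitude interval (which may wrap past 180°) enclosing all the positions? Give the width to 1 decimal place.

Sort the longitudes: -176.6°, -160.4°, -133.5°, +144.1°, +145.4°, +146.6°, +152.7°.
Eastward gaps between consecutive values (wrapping around): 16.2°, 26.9°, 277.6°, 1.3°, 1.2°, 6.1°, 30.7°.
Largest gap = 277.6° ⇒ minimal covering band is its complement: 360° − 277.6° = 82.4°.
Band runs from +144.1° eastward to -133.5°, crossing the antimeridian.

82.4°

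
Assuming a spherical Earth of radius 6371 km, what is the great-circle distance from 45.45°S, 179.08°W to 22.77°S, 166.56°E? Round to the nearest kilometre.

2837 km

Δλ = 166.56 − -179.08 = 345.64°; wrapped into (−180°, 180°]: -14.36°.
Δφ = -22.77 − -45.45 = 22.68°.
a = sin²(Δφ/2) + cos φ₁ · cos φ₂ · sin²(Δλ/2) = 0.048769.
c = 2·atan2(√a, √(1−a)) = 0.44534 rad → d = 6371·c ≈ 2837.28 km.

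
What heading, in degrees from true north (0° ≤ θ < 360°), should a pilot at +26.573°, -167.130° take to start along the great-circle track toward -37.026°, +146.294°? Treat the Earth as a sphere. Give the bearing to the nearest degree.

Δλ = 146.294 − -167.130 = 313.424°; wrapped into (−180°, 180°]: -46.576°.
θ = atan2( sin Δλ · cos φ₂ , cos φ₁ · sin φ₂ − sin φ₁ · cos φ₂ · cos Δλ )
  = atan2(-0.57984, -0.78406) = -143.516° → normalised to [0°, 360°): 216.484°.

216°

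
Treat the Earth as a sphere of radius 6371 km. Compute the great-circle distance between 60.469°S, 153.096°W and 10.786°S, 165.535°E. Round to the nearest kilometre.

Δλ = 165.535 − -153.096 = 318.631°; wrapped into (−180°, 180°]: -41.369°.
Δφ = -10.786 − -60.469 = 49.683°.
a = sin²(Δφ/2) + cos φ₁ · cos φ₂ · sin²(Δλ/2) = 0.236902.
c = 2·atan2(√a, √(1−a)) = 1.01667 rad → d = 6371·c ≈ 6477.24 km.

6477 km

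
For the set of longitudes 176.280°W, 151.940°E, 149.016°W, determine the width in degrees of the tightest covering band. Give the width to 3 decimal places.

Sort the longitudes: -176.280°, -149.016°, +151.940°.
Eastward gaps between consecutive values (wrapping around): 27.264°, 300.956°, 31.780°.
Largest gap = 300.956° ⇒ minimal covering band is its complement: 360° − 300.956° = 59.044°.
Band runs from +151.940° eastward to -149.016°, crossing the antimeridian.

59.044°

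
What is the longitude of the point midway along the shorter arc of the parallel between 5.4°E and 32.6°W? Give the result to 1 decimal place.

Signed shortest Δλ from +5.4° to -32.6° is -38.0°.
Midpoint longitude = +5.4° + (-38.0°)/2 = +5.4° − 19.0° = -13.6°.

13.6°W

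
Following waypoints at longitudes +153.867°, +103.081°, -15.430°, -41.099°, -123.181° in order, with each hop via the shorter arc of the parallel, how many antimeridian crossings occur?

Leg 1: +153.867° → +103.081°, shortest Δλ = -50.786° (west) — does not cross 180°.
Leg 2: +103.081° → -15.430°, shortest Δλ = -118.511° (west) — does not cross 180°.
Leg 3: -15.430° → -41.099°, shortest Δλ = -25.669° (west) — does not cross 180°.
Leg 4: -41.099° → -123.181°, shortest Δλ = -82.082° (west) — does not cross 180°.
Total crossings: 0.

0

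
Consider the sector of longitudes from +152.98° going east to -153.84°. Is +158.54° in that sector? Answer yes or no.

Band width going east from +152.98° to -153.84°: ((-153.84 − 152.98) mod 360) = 53.18°.
Offset of +158.54° east of the west edge: ((158.54 − 152.98) mod 360) = 5.56°.
5.56° ≤ 53.18° ⇒ inside.

Yes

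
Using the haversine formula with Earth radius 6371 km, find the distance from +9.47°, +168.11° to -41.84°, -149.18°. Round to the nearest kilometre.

7174 km

Δλ = -149.18 − 168.11 = -317.29°; wrapped into (−180°, 180°]: 42.71°.
Δφ = -41.84 − 9.47 = -51.31°.
a = sin²(Δφ/2) + cos φ₁ · cos φ₂ · sin²(Δλ/2) = 0.284890.
c = 2·atan2(√a, √(1−a)) = 1.12606 rad → d = 6371·c ≈ 7174.13 km.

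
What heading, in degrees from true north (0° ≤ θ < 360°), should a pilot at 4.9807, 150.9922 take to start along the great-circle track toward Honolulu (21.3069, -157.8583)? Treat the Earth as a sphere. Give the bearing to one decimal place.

Δλ = -157.8583 − 150.9922 = -308.8505°; wrapped into (−180°, 180°]: 51.1495°.
θ = atan2( sin Δλ · cos φ₂ , cos φ₁ · sin φ₂ − sin φ₁ · cos φ₂ · cos Δλ )
  = atan2(0.72555, 0.31125) = 66.781° → normalised to [0°, 360°): 66.781°.

66.8°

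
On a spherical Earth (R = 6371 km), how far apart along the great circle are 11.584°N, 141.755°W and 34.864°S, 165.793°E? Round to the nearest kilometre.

7558 km

Δλ = 165.793 − -141.755 = 307.548°; wrapped into (−180°, 180°]: -52.452°.
Δφ = -34.864 − 11.584 = -46.448°.
a = sin²(Δφ/2) + cos φ₁ · cos φ₂ · sin²(Δλ/2) = 0.312465.
c = 2·atan2(√a, √(1−a)) = 1.18632 rad → d = 6371·c ≈ 7558.07 km.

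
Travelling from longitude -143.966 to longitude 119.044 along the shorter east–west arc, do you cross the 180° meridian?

Naïve |119.044 − -143.966| = 263.01° > 180°, so the shorter arc goes the other way round — across 180°.
Signed shortest Δλ = ((119.044 − -143.966 + 180) mod 360) − 180 = -96.99°.
Going west by 96.99° from -143.966° passes through 180° before reaching +119.044°.

Yes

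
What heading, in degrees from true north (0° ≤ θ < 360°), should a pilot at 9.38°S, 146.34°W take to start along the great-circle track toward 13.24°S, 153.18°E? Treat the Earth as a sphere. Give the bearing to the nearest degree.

260°

Δλ = 153.18 − -146.34 = 299.52°; wrapped into (−180°, 180°]: -60.48°.
θ = atan2( sin Δλ · cos φ₂ , cos φ₁ · sin φ₂ − sin φ₁ · cos φ₂ · cos Δλ )
  = atan2(-0.84705, -0.14780) = -99.898° → normalised to [0°, 360°): 260.102°.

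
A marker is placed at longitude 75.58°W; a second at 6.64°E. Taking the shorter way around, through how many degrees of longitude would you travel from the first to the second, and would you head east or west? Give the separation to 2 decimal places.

82.22° east

Raw difference: 6.64 − -75.58 = 82.22°.
Normalise into (−180°, 180°]: 82.22° stays 82.22°.
Positive ⇒ the second point lies to the east; separation 82.22°.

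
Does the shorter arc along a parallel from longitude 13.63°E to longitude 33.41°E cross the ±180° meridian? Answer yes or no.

Signed shortest Δλ = ((33.41 − 13.63 + 180) mod 360) − 180 = 19.78°.
Going east by 19.78° from +13.63° reaches +33.41° without touching 180°.

No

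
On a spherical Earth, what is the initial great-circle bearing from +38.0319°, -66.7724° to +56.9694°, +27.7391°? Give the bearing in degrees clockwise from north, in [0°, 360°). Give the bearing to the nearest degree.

38°

Δλ = 27.7391 − -66.7724 = 94.5115°.
θ = atan2( sin Δλ · cos φ₂ , cos φ₁ · sin φ₂ − sin φ₁ · cos φ₂ · cos Δλ )
  = atan2(0.54340, 0.68678) = 38.352° → normalised to [0°, 360°): 38.352°.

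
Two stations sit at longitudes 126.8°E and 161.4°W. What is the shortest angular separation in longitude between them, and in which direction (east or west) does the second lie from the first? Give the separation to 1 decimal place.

71.8° east

Raw difference: -161.4 − 126.8 = -288.2°.
Normalise into (−180°, 180°]: -288.2° + 360° = 71.8°.
Positive ⇒ the second point lies to the east; separation 71.8°.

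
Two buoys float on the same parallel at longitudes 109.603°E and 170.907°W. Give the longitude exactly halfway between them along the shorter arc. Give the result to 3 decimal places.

Signed shortest Δλ from +109.603° to -170.907° is +79.490°.
Midpoint longitude = +109.603° + (+79.490°)/2 = +109.603° + 39.745° = +149.348°.
(The naïve average (+109.603 + -170.907)/2 = -30.652° is on the wrong side of the globe.)

149.348°E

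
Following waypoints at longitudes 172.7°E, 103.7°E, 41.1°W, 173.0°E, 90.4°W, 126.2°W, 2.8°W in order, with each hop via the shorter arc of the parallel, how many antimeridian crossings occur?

2

Leg 1: +172.7° → +103.7°, shortest Δλ = -69.0° (west) — does not cross 180°.
Leg 2: +103.7° → -41.1°, shortest Δλ = -144.8° (west) — does not cross 180°.
Leg 3: -41.1° → +173.0°, shortest Δλ = -145.9° (west) — crosses 180°.
Leg 4: +173.0° → -90.4°, shortest Δλ = 96.6° (east) — crosses 180°.
Leg 5: -90.4° → -126.2°, shortest Δλ = -35.8° (west) — does not cross 180°.
Leg 6: -126.2° → -2.8°, shortest Δλ = 123.4° (east) — does not cross 180°.
Total crossings: 2.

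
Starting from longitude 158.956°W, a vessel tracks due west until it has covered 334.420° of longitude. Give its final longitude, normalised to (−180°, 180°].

Start at -158.956°; shift −334.420° → -493.376°.
-493.376° lies outside (−180°, 180°]; add 360° → -133.376°.

133.376°W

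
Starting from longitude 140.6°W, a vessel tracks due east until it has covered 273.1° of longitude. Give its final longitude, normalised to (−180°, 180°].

132.5°E

Start at -140.6°; shift +273.1° → +132.5°.
+132.5° already lies in (−180°, 180°].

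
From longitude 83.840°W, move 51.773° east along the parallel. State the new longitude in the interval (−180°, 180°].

Start at -83.840°; shift +51.773° → -32.067°.
-32.067° already lies in (−180°, 180°].

32.067°W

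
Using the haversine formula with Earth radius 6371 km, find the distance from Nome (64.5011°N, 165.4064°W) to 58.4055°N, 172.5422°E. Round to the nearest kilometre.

1344 km

Δλ = 172.5422 − -165.4064 = 337.9486°; wrapped into (−180°, 180°]: -22.0514°.
Δφ = 58.4055 − 64.5011 = -6.0956°.
a = sin²(Δφ/2) + cos φ₁ · cos φ₂ · sin²(Δλ/2) = 0.011076.
c = 2·atan2(√a, √(1−a)) = 0.21088 rad → d = 6371·c ≈ 1343.51 km.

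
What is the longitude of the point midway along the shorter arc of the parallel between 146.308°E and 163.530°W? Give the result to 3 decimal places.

171.389°E

Signed shortest Δλ from +146.308° to -163.530° is +50.162°.
Midpoint longitude = +146.308° + (+50.162°)/2 = +146.308° + 25.081° = +171.389°.
(The naïve average (+146.308 + -163.530)/2 = -8.611° is on the wrong side of the globe.)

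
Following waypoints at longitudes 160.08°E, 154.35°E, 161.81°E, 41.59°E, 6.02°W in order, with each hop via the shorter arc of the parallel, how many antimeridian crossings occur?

0

Leg 1: +160.08° → +154.35°, shortest Δλ = -5.73° (west) — does not cross 180°.
Leg 2: +154.35° → +161.81°, shortest Δλ = 7.46° (east) — does not cross 180°.
Leg 3: +161.81° → +41.59°, shortest Δλ = -120.22° (west) — does not cross 180°.
Leg 4: +41.59° → -6.02°, shortest Δλ = -47.61° (west) — does not cross 180°.
Total crossings: 0.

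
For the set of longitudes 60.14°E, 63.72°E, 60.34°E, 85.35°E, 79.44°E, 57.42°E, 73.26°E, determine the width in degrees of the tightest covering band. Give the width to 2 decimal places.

Sort the longitudes: +57.42°, +60.14°, +60.34°, +63.72°, +73.26°, +79.44°, +85.35°.
Eastward gaps between consecutive values (wrapping around): 2.72°, 0.20°, 3.38°, 9.54°, 6.18°, 5.91°, 332.07°.
Largest gap = 332.07° ⇒ minimal covering band is its complement: 360° − 332.07° = 27.93°.
Band runs from +57.42° eastward to +85.35°.

27.93°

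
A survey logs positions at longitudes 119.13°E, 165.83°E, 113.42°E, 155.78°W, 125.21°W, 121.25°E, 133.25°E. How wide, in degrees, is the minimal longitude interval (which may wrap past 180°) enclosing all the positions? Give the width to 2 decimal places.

Sort the longitudes: -155.78°, -125.21°, +113.42°, +119.13°, +121.25°, +133.25°, +165.83°.
Eastward gaps between consecutive values (wrapping around): 30.57°, 238.63°, 5.71°, 2.12°, 12.00°, 32.58°, 38.39°.
Largest gap = 238.63° ⇒ minimal covering band is its complement: 360° − 238.63° = 121.37°.
Band runs from +113.42° eastward to -125.21°, crossing the antimeridian.

121.37°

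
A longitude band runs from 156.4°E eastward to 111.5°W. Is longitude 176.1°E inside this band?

Band width going east from +156.4° to -111.5°: ((-111.5 − 156.4) mod 360) = 92.1°.
Offset of +176.1° east of the west edge: ((176.1 − 156.4) mod 360) = 19.7°.
19.7° ≤ 92.1° ⇒ inside.

Yes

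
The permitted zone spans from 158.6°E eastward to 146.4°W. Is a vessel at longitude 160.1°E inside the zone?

Yes

Band width going east from +158.6° to -146.4°: ((-146.4 − 158.6) mod 360) = 55.0°.
Offset of +160.1° east of the west edge: ((160.1 − 158.6) mod 360) = 1.5°.
1.5° ≤ 55.0° ⇒ inside.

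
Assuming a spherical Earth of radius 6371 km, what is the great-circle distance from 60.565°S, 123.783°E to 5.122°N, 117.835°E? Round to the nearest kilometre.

Δλ = 117.835 − 123.783 = -5.948°.
Δφ = 5.122 − -60.565 = 65.687°.
a = sin²(Δφ/2) + cos φ₁ · cos φ₂ · sin²(Δλ/2) = 0.295457.
c = 2·atan2(√a, √(1−a)) = 1.14934 rad → d = 6371·c ≈ 7322.47 km.

7322 km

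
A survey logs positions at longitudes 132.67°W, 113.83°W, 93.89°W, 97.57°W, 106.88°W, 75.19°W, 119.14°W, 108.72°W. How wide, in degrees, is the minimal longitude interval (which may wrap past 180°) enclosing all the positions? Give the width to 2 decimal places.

Sort the longitudes: -132.67°, -119.14°, -113.83°, -108.72°, -106.88°, -97.57°, -93.89°, -75.19°.
Eastward gaps between consecutive values (wrapping around): 13.53°, 5.31°, 5.11°, 1.84°, 9.31°, 3.68°, 18.70°, 302.52°.
Largest gap = 302.52° ⇒ minimal covering band is its complement: 360° − 302.52° = 57.48°.
Band runs from -132.67° eastward to -75.19°.

57.48°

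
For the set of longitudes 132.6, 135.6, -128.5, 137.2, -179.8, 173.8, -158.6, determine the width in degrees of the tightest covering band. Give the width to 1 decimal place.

98.9°

Sort the longitudes: -179.8°, -158.6°, -128.5°, +132.6°, +135.6°, +137.2°, +173.8°.
Eastward gaps between consecutive values (wrapping around): 21.2°, 30.1°, 261.1°, 3.0°, 1.6°, 36.6°, 6.4°.
Largest gap = 261.1° ⇒ minimal covering band is its complement: 360° − 261.1° = 98.9°.
Band runs from +132.6° eastward to -128.5°, crossing the antimeridian.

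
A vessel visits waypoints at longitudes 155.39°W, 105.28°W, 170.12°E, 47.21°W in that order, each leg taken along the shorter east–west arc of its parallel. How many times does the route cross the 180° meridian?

Leg 1: -155.39° → -105.28°, shortest Δλ = 50.11° (east) — does not cross 180°.
Leg 2: -105.28° → +170.12°, shortest Δλ = -84.6° (west) — crosses 180°.
Leg 3: +170.12° → -47.21°, shortest Δλ = 142.67° (east) — crosses 180°.
Total crossings: 2.

2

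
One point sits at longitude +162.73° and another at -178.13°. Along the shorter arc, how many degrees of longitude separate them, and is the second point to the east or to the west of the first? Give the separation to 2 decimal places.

Raw difference: -178.13 − 162.73 = -340.86°.
Normalise into (−180°, 180°]: -340.86° + 360° = 19.14°.
Positive ⇒ the second point lies to the east; separation 19.14°.

19.14° east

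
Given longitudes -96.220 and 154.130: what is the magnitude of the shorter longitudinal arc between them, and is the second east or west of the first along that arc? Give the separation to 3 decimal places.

Raw difference: 154.130 − -96.220 = 250.35°.
Normalise into (−180°, 180°]: 250.35° − 360° = -109.65°.
Negative ⇒ the second point lies to the west; separation 109.650°.

109.650° west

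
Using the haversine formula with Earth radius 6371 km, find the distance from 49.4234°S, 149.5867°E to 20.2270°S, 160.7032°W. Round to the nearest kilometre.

Δλ = -160.7032 − 149.5867 = -310.2899°; wrapped into (−180°, 180°]: 49.7101°.
Δφ = -20.2270 − -49.4234 = 29.1964°.
a = sin²(Δφ/2) + cos φ₁ · cos φ₂ · sin²(Δλ/2) = 0.171356.
c = 2·atan2(√a, √(1−a)) = 0.85358 rad → d = 6371·c ≈ 5438.16 km.

5438 km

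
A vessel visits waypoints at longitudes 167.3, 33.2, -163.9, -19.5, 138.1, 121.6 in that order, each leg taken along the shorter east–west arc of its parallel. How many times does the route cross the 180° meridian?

1

Leg 1: +167.3° → +33.2°, shortest Δλ = -134.1° (west) — does not cross 180°.
Leg 2: +33.2° → -163.9°, shortest Δλ = 162.9° (east) — crosses 180°.
Leg 3: -163.9° → -19.5°, shortest Δλ = 144.4° (east) — does not cross 180°.
Leg 4: -19.5° → +138.1°, shortest Δλ = 157.6° (east) — does not cross 180°.
Leg 5: +138.1° → +121.6°, shortest Δλ = -16.5° (west) — does not cross 180°.
Total crossings: 1.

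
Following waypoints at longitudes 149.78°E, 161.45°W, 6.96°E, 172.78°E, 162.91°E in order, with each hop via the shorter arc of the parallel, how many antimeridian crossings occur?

1

Leg 1: +149.78° → -161.45°, shortest Δλ = 48.77° (east) — crosses 180°.
Leg 2: -161.45° → +6.96°, shortest Δλ = 168.41° (east) — does not cross 180°.
Leg 3: +6.96° → +172.78°, shortest Δλ = 165.82° (east) — does not cross 180°.
Leg 4: +172.78° → +162.91°, shortest Δλ = -9.87° (west) — does not cross 180°.
Total crossings: 1.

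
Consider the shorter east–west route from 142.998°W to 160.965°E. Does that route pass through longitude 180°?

Yes

Naïve |160.965 − -142.998| = 303.963° > 180°, so the shorter arc goes the other way round — across 180°.
Signed shortest Δλ = ((160.965 − -142.998 + 180) mod 360) − 180 = -56.037°.
Going west by 56.037° from -142.998° passes through 180° before reaching +160.965°.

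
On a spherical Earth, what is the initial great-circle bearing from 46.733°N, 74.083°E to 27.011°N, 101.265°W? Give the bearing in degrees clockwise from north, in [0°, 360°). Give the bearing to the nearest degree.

356°

Δλ = -101.265 − 74.083 = -175.348°.
θ = atan2( sin Δλ · cos φ₂ , cos φ₁ · sin φ₂ − sin φ₁ · cos φ₂ · cos Δλ )
  = atan2(-0.07226, 0.95788) = -4.314° → normalised to [0°, 360°): 355.686°.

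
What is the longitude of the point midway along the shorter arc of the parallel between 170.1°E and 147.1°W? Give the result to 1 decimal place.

Signed shortest Δλ from +170.1° to -147.1° is +42.8°.
Midpoint longitude = +170.1° + (+42.8°)/2 = +170.1° + 21.4° = +191.5°.
Normalise into (−180°, 180°]: -168.5°.
(The naïve average (+170.1 + -147.1)/2 = 11.5° is on the wrong side of the globe.)

168.5°W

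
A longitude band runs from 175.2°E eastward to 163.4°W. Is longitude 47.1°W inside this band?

No

Band width going east from +175.2° to -163.4°: ((-163.4 − 175.2) mod 360) = 21.4°.
Offset of -47.1° east of the west edge: ((-47.1 − 175.2) mod 360) = 137.7°.
137.7° > 21.4° ⇒ outside.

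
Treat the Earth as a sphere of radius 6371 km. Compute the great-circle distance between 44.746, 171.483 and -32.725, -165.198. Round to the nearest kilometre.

8931 km

Δλ = -165.198 − 171.483 = -336.681°; wrapped into (−180°, 180°]: 23.319°.
Δφ = -32.725 − 44.746 = -77.471°.
a = sin²(Δφ/2) + cos φ₁ · cos φ₂ · sin²(Δλ/2) = 0.415937.
c = 2·atan2(√a, √(1−a)) = 1.40187 rad → d = 6371·c ≈ 8931.30 km.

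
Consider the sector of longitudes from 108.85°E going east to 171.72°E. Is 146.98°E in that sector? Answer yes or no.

Yes

Band width going east from +108.85° to +171.72°: ((171.72 − 108.85) mod 360) = 62.87°.
Offset of +146.98° east of the west edge: ((146.98 − 108.85) mod 360) = 38.13°.
38.13° ≤ 62.87° ⇒ inside.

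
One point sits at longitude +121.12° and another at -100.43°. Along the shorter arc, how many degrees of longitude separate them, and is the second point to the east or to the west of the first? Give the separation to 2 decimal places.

138.45° east

Raw difference: -100.43 − 121.12 = -221.55°.
Normalise into (−180°, 180°]: -221.55° + 360° = 138.45°.
Positive ⇒ the second point lies to the east; separation 138.45°.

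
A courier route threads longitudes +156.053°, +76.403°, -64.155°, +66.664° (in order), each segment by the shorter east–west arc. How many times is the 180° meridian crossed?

Leg 1: +156.053° → +76.403°, shortest Δλ = -79.65° (west) — does not cross 180°.
Leg 2: +76.403° → -64.155°, shortest Δλ = -140.558° (west) — does not cross 180°.
Leg 3: -64.155° → +66.664°, shortest Δλ = 130.819° (east) — does not cross 180°.
Total crossings: 0.

0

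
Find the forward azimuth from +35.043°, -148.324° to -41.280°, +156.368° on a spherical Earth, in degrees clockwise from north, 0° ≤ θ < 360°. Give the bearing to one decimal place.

218.2°

Δλ = 156.368 − -148.324 = 304.692°; wrapped into (−180°, 180°]: -55.308°.
θ = atan2( sin Δλ · cos φ₂ , cos φ₁ · sin φ₂ − sin φ₁ · cos φ₂ · cos Δλ )
  = atan2(-0.61790, -0.78574) = -141.819° → normalised to [0°, 360°): 218.181°.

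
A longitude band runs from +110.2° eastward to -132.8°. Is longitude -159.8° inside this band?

Yes

Band width going east from +110.2° to -132.8°: ((-132.8 − 110.2) mod 360) = 117.0°.
Offset of -159.8° east of the west edge: ((-159.8 − 110.2) mod 360) = 90.0°.
90.0° ≤ 117.0° ⇒ inside.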